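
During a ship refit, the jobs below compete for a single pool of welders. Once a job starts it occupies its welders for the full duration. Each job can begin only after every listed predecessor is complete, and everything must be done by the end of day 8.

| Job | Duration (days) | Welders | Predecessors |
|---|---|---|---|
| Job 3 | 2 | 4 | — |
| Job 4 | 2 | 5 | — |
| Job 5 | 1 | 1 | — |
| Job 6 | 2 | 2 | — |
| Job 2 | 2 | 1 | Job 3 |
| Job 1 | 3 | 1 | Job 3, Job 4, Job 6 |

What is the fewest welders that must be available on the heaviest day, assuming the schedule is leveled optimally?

Early-start (Job 3@1, Job 4@1, Job 5@1, Job 6@1, Job 2@3, Job 1@3) gives peak 12: d1:12  d2:11  d3:2  d4:2  d5:1  d6:0  d7:0  d8:0.
Shift Job 4→3, Job 5→3, Job 2→4, Job 1→5.
Schedule Job 3@1, Job 4@3, Job 5@3, Job 6@1, Job 2@4, Job 1@5: d1:6  d2:6  d3:6  d4:6  d5:2  d6:1  d7:1  d8:0 — peak 6.

6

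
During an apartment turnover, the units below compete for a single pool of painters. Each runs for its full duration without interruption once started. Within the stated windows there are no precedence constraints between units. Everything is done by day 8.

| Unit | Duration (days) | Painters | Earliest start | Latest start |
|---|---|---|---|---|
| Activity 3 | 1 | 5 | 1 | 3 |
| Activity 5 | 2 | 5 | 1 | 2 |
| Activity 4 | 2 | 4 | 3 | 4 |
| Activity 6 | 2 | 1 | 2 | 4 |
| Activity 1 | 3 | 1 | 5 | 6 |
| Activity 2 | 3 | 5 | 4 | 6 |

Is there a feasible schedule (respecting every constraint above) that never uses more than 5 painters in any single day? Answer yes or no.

no

Total painter-days = 43; over 8 days the average is 43/8 > 5, so some day must exceed 5.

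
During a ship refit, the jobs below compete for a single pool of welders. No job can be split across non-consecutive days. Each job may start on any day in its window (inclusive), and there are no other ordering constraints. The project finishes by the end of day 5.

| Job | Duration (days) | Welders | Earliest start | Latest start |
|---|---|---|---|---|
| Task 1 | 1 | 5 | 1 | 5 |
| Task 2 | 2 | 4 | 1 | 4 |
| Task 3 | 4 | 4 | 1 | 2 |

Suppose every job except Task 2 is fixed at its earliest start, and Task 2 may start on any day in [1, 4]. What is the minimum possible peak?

Task 2@1: d1:13  d2:8  d3:4  d4:4  d5:0 → peak 13
Task 2@2: d1:9  d2:8  d3:8  d4:4  d5:0 → peak 9
Task 2@3: d1:9  d2:4  d3:8  d4:8  d5:0 → peak 9
Task 2@4: d1:9  d2:4  d3:4  d4:8  d5:4 → peak 9
Best is Task 2@2, peak 9.

9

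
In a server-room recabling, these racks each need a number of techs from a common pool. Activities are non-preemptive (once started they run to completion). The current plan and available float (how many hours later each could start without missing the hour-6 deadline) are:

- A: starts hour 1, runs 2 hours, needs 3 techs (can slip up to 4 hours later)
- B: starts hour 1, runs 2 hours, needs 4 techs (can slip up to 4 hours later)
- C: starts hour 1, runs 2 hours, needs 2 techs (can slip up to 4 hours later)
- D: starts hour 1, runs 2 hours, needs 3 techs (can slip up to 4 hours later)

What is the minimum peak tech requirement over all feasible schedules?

5

Early-start (A@1, B@1, C@1, D@1) gives peak 12: h1:12  h2:12  h3:0  h4:0  h5:0  h6:0.
Shift B→3, D→5.
Schedule A@1, B@3, C@1, D@5: h1:5  h2:5  h3:4  h4:4  h5:3  h6:3 — peak 5.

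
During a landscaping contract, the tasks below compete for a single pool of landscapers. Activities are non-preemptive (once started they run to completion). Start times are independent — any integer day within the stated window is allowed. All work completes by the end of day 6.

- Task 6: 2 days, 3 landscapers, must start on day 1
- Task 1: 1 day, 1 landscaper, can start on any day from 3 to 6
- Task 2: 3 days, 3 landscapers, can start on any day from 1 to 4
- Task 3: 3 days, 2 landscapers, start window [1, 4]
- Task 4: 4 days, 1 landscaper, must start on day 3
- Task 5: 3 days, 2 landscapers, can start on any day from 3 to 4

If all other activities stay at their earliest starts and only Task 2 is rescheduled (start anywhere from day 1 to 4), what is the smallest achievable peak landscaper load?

6

Task 2@1: d1:8  d2:8  d3:9  d4:3  d5:3  d6:1 → peak 9
Task 2@2: d1:5  d2:8  d3:9  d4:6  d5:3  d6:1 → peak 9
Task 2@3: d1:5  d2:5  d3:9  d4:6  d5:6  d6:1 → peak 9
Task 2@4: d1:5  d2:5  d3:6  d4:6  d5:6  d6:4 → peak 6
Best is Task 2@4, peak 6.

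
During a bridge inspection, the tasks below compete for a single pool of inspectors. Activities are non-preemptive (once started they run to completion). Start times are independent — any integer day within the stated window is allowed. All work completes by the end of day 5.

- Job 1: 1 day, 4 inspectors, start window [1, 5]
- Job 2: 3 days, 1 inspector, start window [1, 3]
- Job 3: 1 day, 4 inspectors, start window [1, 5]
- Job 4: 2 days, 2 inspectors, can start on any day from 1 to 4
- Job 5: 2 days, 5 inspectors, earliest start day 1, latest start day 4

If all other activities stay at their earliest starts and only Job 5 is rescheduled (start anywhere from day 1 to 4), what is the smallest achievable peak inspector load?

Job 5@1: d1:16  d2:8  d3:1  d4:0  d5:0 → peak 16
Job 5@2: d1:11  d2:8  d3:6  d4:0  d5:0 → peak 11
Job 5@3: d1:11  d2:3  d3:6  d4:5  d5:0 → peak 11
Job 5@4: d1:11  d2:3  d3:1  d4:5  d5:5 → peak 11
Best is Job 5@2, peak 11.

11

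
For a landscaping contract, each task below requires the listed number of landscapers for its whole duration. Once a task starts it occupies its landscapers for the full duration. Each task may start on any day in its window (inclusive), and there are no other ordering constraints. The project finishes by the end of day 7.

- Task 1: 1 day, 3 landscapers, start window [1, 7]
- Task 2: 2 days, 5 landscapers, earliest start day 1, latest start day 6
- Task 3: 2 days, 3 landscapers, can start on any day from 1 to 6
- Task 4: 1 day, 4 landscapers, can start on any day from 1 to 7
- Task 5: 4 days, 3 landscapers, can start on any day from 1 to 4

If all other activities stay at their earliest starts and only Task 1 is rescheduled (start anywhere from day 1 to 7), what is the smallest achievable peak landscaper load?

15

Task 1@1: d1:18  d2:11  d3:3  d4:3  d5:0  d6:0  d7:0 → peak 18
Task 1@2: d1:15  d2:14  d3:3  d4:3  d5:0  d6:0  d7:0 → peak 15
Task 1@3: d1:15  d2:11  d3:6  d4:3  d5:0  d6:0  d7:0 → peak 15
Task 1@4: d1:15  d2:11  d3:3  d4:6  d5:0  d6:0  d7:0 → peak 15
Task 1@5: d1:15  d2:11  d3:3  d4:3  d5:3  d6:0  d7:0 → peak 15
Task 1@6: d1:15  d2:11  d3:3  d4:3  d5:0  d6:3  d7:0 → peak 15
Task 1@7: d1:15  d2:11  d3:3  d4:3  d5:0  d6:0  d7:3 → peak 15
Best is Task 1@2, peak 15.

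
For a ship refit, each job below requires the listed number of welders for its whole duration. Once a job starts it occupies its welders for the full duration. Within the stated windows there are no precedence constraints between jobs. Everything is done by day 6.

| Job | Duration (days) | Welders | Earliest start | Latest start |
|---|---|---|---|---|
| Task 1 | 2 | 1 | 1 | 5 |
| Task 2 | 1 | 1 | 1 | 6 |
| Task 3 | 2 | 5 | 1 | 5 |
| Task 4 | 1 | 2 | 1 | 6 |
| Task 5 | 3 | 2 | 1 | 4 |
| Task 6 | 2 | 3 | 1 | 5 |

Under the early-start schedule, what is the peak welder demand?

Early-start schedule: Task 1@1, Task 2@1, Task 3@1, Task 4@1, Task 5@1, Task 6@1.
Load per day: day 1: 14, day 2: 11, day 3: 2, day 4: 0, day 5: 0, day 6: 0.
Peak is 14.

14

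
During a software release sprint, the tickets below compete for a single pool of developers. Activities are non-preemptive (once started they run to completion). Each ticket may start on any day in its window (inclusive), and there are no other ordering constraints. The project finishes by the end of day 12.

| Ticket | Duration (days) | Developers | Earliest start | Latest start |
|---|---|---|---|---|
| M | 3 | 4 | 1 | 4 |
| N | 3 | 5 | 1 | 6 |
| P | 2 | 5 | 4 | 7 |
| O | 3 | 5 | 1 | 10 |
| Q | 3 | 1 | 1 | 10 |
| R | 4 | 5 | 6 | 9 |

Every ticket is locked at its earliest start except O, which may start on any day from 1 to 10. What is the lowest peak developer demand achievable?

10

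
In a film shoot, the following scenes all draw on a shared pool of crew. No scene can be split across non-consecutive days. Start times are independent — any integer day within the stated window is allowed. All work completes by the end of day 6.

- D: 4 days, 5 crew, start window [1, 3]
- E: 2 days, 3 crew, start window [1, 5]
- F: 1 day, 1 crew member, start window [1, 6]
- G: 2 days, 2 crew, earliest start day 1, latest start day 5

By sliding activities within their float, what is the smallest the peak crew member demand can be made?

6

Early-start (D@1, E@1, F@1, G@1) gives peak 11: d1:11  d2:10  d3:5  d4:5  d5:0  d6:0.
Shift E→5, G→5.
Schedule D@1, E@5, F@1, G@5: d1:6  d2:5  d3:5  d4:5  d5:5  d6:5 — peak 6.
Total crew member-days = 31 over 6 days ⇒ peak ≥ ⌈31/6⌉ = 6, so 6 is optimal.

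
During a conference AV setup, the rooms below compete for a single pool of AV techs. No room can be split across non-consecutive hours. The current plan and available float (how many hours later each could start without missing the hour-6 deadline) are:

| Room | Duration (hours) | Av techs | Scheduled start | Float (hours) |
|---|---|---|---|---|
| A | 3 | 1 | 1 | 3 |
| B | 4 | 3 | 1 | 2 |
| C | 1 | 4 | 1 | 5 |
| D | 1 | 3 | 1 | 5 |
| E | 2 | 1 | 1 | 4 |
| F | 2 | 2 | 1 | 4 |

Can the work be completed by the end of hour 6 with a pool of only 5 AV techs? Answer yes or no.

yes

Schedule A@1, B@1, C@6, D@5, E@1, F@4: h1:5  h2:5  h3:4  h4:5  h5:5  h6:4 — peak 5 ≤ 5.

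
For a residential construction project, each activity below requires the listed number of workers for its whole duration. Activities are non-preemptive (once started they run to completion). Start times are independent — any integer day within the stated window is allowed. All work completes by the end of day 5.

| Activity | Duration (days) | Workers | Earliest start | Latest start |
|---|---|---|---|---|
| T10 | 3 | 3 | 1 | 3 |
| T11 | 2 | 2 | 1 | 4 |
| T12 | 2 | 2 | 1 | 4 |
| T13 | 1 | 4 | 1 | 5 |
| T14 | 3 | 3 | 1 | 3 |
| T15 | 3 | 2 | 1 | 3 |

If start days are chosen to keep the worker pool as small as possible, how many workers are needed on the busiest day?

Early-start (T10@1, T11@1, T12@1, T13@1, T14@1, T15@1) gives peak 16: d1:16  d2:12  d3:8  d4:0  d5:0.
Shift T12→4, T13→4, T15→3.
Schedule T10@1, T11@1, T12@4, T13@4, T14@1, T15@3: d1:8  d2:8  d3:8  d4:8  d5:4 — peak 8.
Total worker-days = 36 over 5 days ⇒ peak ≥ ⌈36/5⌉ = 8, so 8 is optimal.

8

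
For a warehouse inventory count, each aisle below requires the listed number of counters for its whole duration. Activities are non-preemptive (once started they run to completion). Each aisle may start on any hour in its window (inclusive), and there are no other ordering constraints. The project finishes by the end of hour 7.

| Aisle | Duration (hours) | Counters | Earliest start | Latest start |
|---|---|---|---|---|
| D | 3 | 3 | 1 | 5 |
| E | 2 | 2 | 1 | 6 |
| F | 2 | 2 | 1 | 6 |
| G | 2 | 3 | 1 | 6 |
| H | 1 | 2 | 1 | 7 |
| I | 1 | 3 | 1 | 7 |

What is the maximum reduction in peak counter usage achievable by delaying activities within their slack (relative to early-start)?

10

Early-start peak: h1:15  h2:10  h3:3  h4:0  h5:0  h6:0  h7:0 ⇒ 15.
Leveled (D@1, E@1, F@3, G@4, H@5, I@6): h1:5  h2:5  h3:5  h4:5  h5:5  h6:3  h7:0 ⇒ 5.
Reduction 15 − 5 = 10.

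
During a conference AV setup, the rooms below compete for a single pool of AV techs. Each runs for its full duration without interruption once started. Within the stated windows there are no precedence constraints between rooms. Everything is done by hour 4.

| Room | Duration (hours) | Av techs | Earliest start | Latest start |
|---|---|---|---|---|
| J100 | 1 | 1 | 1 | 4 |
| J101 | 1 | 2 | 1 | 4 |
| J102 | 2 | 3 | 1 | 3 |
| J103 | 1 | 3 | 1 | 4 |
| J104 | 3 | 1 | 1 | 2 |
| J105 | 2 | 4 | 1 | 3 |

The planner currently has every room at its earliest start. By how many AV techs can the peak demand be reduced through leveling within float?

Early-start peak: h1:14  h2:8  h3:1  h4:0 ⇒ 14.
Leveled (J100@1, J101@3, J102@3, J103@4, J104@1, J105@1): h1:6  h2:5  h3:6  h4:6 ⇒ 6.
Reduction 14 − 6 = 8.

8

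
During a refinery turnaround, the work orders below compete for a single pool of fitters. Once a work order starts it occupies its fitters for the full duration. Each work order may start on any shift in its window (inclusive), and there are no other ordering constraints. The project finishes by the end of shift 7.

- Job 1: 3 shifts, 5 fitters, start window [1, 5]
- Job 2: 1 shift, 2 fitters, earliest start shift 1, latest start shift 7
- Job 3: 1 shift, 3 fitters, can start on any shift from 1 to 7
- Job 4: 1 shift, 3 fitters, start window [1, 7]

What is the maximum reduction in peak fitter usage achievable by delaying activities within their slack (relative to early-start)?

Early-start peak: s1:13  s2:5  s3:5  s4:0  s5:0  s6:0  s7:0 ⇒ 13.
Leveled (Job 1@1, Job 2@4, Job 3@4, Job 4@5): s1:5  s2:5  s3:5  s4:5  s5:3  s6:0  s7:0 ⇒ 5.
Reduction 13 − 5 = 8.

8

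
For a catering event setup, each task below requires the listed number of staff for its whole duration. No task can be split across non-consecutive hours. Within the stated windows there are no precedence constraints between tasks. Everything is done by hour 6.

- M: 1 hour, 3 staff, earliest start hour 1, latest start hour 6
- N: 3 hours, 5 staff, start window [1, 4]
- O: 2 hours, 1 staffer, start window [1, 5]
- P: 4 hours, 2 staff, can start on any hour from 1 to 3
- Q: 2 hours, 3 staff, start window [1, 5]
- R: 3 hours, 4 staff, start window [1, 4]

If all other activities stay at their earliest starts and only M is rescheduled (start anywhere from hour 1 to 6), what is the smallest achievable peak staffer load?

15

M@1: h1:18  h2:15  h3:11  h4:2  h5:0  h6:0 → peak 18
M@2: h1:15  h2:18  h3:11  h4:2  h5:0  h6:0 → peak 18
M@3: h1:15  h2:15  h3:14  h4:2  h5:0  h6:0 → peak 15
M@4: h1:15  h2:15  h3:11  h4:5  h5:0  h6:0 → peak 15
M@5: h1:15  h2:15  h3:11  h4:2  h5:3  h6:0 → peak 15
M@6: h1:15  h2:15  h3:11  h4:2  h5:0  h6:3 → peak 15
Best is M@3, peak 15.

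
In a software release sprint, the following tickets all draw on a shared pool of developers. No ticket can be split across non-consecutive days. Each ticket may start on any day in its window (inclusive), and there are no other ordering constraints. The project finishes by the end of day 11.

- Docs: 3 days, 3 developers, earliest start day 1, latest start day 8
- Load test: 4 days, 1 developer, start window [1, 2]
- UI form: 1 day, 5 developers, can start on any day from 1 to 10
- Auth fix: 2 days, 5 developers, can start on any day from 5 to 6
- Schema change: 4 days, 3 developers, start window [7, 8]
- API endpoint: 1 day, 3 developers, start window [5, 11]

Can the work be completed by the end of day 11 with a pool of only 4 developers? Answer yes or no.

no

The minimum achievable peak is 5; 4 < 5, so no feasible schedule stays within the cap.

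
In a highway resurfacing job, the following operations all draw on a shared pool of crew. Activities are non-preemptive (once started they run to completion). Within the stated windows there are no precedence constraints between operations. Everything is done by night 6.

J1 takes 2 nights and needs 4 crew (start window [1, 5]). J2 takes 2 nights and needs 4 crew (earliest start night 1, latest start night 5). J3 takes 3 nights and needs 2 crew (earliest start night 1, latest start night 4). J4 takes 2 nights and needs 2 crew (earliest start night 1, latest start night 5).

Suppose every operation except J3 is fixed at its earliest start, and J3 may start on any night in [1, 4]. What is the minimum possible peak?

10

J3@1: n1:12  n2:12  n3:2  n4:0  n5:0  n6:0 → peak 12
J3@2: n1:10  n2:12  n3:2  n4:2  n5:0  n6:0 → peak 12
J3@3: n1:10  n2:10  n3:2  n4:2  n5:2  n6:0 → peak 10
J3@4: n1:10  n2:10  n3:0  n4:2  n5:2  n6:2 → peak 10
Best is J3@3, peak 10.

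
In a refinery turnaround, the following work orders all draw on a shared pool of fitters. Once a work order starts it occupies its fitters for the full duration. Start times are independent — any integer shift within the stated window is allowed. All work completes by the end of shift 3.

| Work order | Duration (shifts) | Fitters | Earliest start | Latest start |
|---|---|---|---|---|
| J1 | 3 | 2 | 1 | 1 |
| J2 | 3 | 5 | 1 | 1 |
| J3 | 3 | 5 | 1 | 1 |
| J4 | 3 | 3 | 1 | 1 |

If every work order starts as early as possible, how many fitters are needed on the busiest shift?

15

Early-start schedule: J1@1, J2@1, J3@1, J4@1.
Load per shift: shift 1: 15, shift 2: 15, shift 3: 15.
Peak is 15.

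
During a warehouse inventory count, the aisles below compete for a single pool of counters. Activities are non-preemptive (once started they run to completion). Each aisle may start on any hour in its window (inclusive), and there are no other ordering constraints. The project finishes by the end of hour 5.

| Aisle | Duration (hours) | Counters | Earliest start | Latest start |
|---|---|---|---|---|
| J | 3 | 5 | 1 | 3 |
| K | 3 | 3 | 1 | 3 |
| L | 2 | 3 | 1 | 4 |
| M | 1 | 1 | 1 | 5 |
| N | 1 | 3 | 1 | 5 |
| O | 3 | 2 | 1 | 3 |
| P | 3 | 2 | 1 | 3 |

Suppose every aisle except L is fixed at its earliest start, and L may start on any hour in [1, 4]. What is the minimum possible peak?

L@1: h1:19  h2:15  h3:12  h4:0  h5:0 → peak 19
L@2: h1:16  h2:15  h3:15  h4:0  h5:0 → peak 16
L@3: h1:16  h2:12  h3:15  h4:3  h5:0 → peak 16
L@4: h1:16  h2:12  h3:12  h4:3  h5:3 → peak 16
Best is L@2, peak 16.

16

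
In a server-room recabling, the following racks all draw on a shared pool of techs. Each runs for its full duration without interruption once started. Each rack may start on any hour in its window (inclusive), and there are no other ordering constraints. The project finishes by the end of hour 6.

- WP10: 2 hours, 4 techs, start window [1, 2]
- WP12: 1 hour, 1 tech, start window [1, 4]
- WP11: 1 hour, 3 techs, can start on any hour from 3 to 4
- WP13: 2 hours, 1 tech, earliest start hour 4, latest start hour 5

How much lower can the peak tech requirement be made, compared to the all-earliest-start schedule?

1

Early-start peak: h1:5  h2:4  h3:3  h4:1  h5:1  h6:0 ⇒ 5.
Leveled (WP10@1, WP12@3, WP11@3, WP13@4): h1:4  h2:4  h3:4  h4:1  h5:1  h6:0 ⇒ 4.
Reduction 5 − 4 = 1.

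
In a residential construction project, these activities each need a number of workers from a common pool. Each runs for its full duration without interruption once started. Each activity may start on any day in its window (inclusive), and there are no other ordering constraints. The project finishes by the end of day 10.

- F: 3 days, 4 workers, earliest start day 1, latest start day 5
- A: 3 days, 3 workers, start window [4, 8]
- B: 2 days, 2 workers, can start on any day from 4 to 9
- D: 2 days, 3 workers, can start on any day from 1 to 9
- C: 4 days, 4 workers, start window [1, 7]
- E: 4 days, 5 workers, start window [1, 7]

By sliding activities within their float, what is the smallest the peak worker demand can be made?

Early-start (F@1, A@4, B@4, D@1, C@1, E@1) gives peak 16: d1:16  d2:16  d3:13  d4:14  d5:5  d6:3  d7:0  d8:0  d9:0  d10:0.
Shift B→5, D→5, E→7.
Schedule F@1, A@4, B@5, D@5, C@1, E@7: d1:8  d2:8  d3:8  d4:7  d5:8  d6:8  d7:5  d8:5  d9:5  d10:5 — peak 8.

8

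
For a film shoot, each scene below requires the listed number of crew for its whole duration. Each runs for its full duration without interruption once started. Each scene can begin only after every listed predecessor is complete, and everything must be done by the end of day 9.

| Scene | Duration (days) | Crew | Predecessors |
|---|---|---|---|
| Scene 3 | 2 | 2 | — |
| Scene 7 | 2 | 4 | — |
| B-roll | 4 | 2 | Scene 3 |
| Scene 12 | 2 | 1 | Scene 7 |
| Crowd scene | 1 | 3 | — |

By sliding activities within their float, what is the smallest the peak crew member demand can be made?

4

Early-start (Scene 3@1, Scene 7@1, B-roll@3, Scene 12@3, Crowd scene@1) gives peak 9: d1:9  d2:6  d3:3  d4:3  d5:2  d6:2  d7:0  d8:0  d9:0.
Shift Scene 7→3, B-roll→5, Scene 12→5, Crowd scene→9.
Schedule Scene 3@1, Scene 7@3, B-roll@5, Scene 12@5, Crowd scene@9: d1:2  d2:2  d3:4  d4:4  d5:3  d6:3  d7:2  d8:2  d9:3 — peak 4.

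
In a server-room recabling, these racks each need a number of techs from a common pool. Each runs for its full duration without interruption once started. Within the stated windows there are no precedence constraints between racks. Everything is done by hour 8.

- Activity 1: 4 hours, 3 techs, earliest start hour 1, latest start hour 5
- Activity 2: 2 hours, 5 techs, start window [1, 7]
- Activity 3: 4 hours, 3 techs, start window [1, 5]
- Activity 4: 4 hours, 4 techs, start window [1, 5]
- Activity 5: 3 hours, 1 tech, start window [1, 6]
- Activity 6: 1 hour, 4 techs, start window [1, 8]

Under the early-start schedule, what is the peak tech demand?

Early-start schedule: Activity 1@1, Activity 2@1, Activity 3@1, Activity 4@1, Activity 5@1, Activity 6@1.
Load per hour: hour 1: 20, hour 2: 16, hour 3: 11, hour 4: 10, hour 5: 0, hour 6: 0, hour 7: 0, hour 8: 0.
Peak is 20.

20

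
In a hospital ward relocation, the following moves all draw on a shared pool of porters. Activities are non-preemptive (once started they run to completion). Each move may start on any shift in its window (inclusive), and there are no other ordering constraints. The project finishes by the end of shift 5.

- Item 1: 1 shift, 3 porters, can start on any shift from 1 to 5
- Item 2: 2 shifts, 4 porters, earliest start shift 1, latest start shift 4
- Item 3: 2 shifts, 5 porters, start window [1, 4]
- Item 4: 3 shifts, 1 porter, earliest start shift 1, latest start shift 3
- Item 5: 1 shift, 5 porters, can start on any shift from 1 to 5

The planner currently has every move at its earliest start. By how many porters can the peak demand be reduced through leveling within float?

11

Early-start peak: s1:18  s2:10  s3:1  s4:0  s5:0 ⇒ 18.
Leveled (Item 1@1, Item 2@1, Item 3@3, Item 4@2, Item 5@5): s1:7  s2:5  s3:6  s4:6  s5:5 ⇒ 7.
Reduction 18 − 7 = 11.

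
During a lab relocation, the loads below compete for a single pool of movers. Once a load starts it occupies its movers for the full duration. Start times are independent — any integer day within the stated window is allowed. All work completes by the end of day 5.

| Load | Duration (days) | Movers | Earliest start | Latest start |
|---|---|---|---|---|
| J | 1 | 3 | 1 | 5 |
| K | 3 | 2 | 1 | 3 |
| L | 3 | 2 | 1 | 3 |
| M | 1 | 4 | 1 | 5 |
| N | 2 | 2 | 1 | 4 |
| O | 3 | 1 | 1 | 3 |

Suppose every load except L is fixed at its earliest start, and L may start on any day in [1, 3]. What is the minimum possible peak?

12

L@1: d1:14  d2:7  d3:5  d4:0  d5:0 → peak 14
L@2: d1:12  d2:7  d3:5  d4:2  d5:0 → peak 12
L@3: d1:12  d2:5  d3:5  d4:2  d5:2 → peak 12
Best is L@2, peak 12.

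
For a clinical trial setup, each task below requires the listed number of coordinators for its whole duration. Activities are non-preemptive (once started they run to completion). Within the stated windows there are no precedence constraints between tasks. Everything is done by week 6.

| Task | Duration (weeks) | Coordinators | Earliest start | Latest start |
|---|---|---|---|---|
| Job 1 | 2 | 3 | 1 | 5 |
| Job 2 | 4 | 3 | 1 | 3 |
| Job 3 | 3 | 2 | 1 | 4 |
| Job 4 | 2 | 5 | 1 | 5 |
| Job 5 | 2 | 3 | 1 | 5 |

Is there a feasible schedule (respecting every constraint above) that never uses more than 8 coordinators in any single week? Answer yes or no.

yes

Schedule Job 1@1, Job 2@1, Job 3@1, Job 4@4, Job 5@5: w1:8  w2:8  w3:5  w4:8  w5:8  w6:3 — peak 8 ≤ 8.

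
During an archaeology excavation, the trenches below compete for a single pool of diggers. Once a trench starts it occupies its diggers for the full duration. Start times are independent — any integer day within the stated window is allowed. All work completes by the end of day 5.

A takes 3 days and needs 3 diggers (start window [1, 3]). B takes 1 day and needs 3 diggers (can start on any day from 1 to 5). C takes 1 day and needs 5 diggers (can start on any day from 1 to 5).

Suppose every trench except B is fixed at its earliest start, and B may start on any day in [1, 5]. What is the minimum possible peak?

8

B@1: d1:11  d2:3  d3:3  d4:0  d5:0 → peak 11
B@2: d1:8  d2:6  d3:3  d4:0  d5:0 → peak 8
B@3: d1:8  d2:3  d3:6  d4:0  d5:0 → peak 8
B@4: d1:8  d2:3  d3:3  d4:3  d5:0 → peak 8
B@5: d1:8  d2:3  d3:3  d4:0  d5:3 → peak 8
Best is B@2, peak 8.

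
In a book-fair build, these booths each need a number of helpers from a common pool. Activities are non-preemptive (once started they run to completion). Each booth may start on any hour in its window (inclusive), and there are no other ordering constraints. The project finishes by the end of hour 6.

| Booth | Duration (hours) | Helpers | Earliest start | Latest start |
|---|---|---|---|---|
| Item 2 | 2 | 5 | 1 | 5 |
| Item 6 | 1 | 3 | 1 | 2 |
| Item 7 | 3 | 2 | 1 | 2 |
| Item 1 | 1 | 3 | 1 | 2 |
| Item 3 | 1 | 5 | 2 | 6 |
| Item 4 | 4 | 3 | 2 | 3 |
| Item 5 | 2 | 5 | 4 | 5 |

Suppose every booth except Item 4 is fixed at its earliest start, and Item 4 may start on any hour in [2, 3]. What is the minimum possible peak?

13

Item 4@2: h1:13  h2:15  h3:5  h4:8  h5:8  h6:0 → peak 15
Item 4@3: h1:13  h2:12  h3:5  h4:8  h5:8  h6:3 → peak 13
Best is Item 4@3, peak 13.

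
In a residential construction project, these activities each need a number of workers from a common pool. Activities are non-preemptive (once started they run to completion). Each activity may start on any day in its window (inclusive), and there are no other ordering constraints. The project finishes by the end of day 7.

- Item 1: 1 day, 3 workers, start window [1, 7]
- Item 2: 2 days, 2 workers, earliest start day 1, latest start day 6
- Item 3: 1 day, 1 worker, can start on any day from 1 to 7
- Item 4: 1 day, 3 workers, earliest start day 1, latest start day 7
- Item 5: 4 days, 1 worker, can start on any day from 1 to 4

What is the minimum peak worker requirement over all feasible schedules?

3

Early-start (Item 1@1, Item 2@1, Item 3@1, Item 4@1, Item 5@1) gives peak 10: d1:10  d2:3  d3:1  d4:1  d5:0  d6:0  d7:0.
Shift Item 2→2, Item 3→2, Item 4→7, Item 5→3.
Schedule Item 1@1, Item 2@2, Item 3@2, Item 4@7, Item 5@3: d1:3  d2:3  d3:3  d4:1  d5:1  d6:1  d7:3 — peak 3.
Total worker-days = 15 over 7 days ⇒ peak ≥ ⌈15/7⌉ = 3, so 3 is optimal.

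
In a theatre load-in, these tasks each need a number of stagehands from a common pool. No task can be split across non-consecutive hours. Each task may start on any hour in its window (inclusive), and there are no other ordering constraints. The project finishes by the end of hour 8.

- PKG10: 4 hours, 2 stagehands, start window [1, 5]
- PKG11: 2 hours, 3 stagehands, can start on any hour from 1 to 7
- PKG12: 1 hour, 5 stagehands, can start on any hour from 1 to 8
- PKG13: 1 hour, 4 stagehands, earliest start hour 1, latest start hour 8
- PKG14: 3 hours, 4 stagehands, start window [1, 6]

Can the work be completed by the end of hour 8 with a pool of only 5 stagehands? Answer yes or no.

no

The minimum achievable peak is 6; 5 < 6, so no feasible schedule stays within the cap.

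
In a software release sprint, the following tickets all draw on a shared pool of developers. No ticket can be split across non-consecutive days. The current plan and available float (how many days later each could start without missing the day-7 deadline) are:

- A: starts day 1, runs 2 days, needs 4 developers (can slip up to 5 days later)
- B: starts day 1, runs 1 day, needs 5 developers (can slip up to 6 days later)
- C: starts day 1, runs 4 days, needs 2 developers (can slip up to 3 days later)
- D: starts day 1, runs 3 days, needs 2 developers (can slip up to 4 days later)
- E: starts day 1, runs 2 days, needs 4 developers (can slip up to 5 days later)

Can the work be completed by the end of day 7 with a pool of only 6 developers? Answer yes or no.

Schedule A@1, B@7, C@1, D@3, E@5: d1:6  d2:6  d3:4  d4:4  d5:6  d6:4  d7:5 — peak 6 ≤ 6.

yes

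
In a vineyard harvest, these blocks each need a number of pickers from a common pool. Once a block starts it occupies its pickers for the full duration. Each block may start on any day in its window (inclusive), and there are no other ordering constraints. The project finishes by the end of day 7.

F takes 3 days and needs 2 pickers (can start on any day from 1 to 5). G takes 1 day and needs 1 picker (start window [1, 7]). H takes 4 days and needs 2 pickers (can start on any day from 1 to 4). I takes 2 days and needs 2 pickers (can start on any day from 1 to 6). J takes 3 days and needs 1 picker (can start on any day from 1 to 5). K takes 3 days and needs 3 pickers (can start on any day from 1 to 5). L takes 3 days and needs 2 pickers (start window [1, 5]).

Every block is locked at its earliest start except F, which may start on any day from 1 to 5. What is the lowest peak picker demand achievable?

11

F@1: d1:13  d2:12  d3:10  d4:2  d5:0  d6:0  d7:0 → peak 13
F@2: d1:11  d2:12  d3:10  d4:4  d5:0  d6:0  d7:0 → peak 12
F@3: d1:11  d2:10  d3:10  d4:4  d5:2  d6:0  d7:0 → peak 11
F@4: d1:11  d2:10  d3:8  d4:4  d5:2  d6:2  d7:0 → peak 11
F@5: d1:11  d2:10  d3:8  d4:2  d5:2  d6:2  d7:2 → peak 11
Best is F@3, peak 11.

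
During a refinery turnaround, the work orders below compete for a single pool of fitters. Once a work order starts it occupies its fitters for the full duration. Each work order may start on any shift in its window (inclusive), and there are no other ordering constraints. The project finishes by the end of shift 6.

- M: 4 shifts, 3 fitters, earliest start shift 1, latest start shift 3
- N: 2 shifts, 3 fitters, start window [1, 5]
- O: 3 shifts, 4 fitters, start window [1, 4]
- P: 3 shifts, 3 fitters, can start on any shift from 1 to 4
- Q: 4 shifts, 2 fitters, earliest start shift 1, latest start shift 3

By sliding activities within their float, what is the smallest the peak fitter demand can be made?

Early-start (M@1, N@1, O@1, P@1, Q@1) gives peak 15: s1:15  s2:15  s3:12  s4:5  s5:0  s6:0.
Shift O→4, Q→3.
Schedule M@1, N@1, O@4, P@1, Q@3: s1:9  s2:9  s3:8  s4:9  s5:6  s6:6 — peak 9.

9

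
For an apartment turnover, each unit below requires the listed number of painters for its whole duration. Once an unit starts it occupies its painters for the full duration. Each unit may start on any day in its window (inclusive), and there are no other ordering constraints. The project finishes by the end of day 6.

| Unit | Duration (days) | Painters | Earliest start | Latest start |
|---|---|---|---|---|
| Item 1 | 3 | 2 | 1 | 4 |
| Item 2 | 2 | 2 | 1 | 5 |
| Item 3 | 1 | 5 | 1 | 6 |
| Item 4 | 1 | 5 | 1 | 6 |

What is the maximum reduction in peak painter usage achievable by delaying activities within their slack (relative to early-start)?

9

Early-start peak: d1:14  d2:4  d3:2  d4:0  d5:0  d6:0 ⇒ 14.
Leveled (Item 1@1, Item 2@1, Item 3@4, Item 4@5): d1:4  d2:4  d3:2  d4:5  d5:5  d6:0 ⇒ 5.
Reduction 14 − 5 = 9.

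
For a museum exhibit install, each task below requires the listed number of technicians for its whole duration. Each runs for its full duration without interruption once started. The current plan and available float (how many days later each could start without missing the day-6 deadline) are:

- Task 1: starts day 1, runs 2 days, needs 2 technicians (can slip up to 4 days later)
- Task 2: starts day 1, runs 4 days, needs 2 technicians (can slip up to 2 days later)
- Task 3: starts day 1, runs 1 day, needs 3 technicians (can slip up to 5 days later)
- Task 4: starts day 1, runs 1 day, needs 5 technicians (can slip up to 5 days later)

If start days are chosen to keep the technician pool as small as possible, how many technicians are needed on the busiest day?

5

Early-start (Task 1@1, Task 2@1, Task 3@1, Task 4@1) gives peak 12: d1:12  d2:4  d3:2  d4:2  d5:0  d6:0.
Shift Task 3→3, Task 4→5.
Schedule Task 1@1, Task 2@1, Task 3@3, Task 4@5: d1:4  d2:4  d3:5  d4:2  d5:5  d6:0 — peak 5.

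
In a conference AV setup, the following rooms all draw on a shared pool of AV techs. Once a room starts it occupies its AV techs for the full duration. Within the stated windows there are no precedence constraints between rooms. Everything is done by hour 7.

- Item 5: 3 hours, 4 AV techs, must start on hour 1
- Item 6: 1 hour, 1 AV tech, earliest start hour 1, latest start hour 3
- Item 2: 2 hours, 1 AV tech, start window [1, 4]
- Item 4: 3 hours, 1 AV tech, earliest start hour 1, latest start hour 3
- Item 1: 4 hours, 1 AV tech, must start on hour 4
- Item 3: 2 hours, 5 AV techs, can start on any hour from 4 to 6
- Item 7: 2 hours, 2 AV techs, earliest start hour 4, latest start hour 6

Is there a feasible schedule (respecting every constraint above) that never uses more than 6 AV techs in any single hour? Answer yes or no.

Schedule Item 5@1, Item 6@1, Item 2@1, Item 4@2, Item 1@4, Item 3@6, Item 7@4: h1:6  h2:6  h3:5  h4:4  h5:3  h6:6  h7:6 — peak 6 ≤ 6.

yes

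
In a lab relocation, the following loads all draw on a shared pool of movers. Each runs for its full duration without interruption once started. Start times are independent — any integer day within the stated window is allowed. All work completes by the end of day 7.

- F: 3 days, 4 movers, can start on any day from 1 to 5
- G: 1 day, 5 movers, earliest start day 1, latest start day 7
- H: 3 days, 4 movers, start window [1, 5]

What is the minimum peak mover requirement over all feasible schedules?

5

Early-start (F@1, G@1, H@1) gives peak 13: d1:13  d2:8  d3:8  d4:0  d5:0  d6:0  d7:0.
Shift G→4, H→5.
Schedule F@1, G@4, H@5: d1:4  d2:4  d3:4  d4:5  d5:4  d6:4  d7:4 — peak 5.
Total mover-days = 29 over 7 days ⇒ peak ≥ ⌈29/7⌉ = 5, so 5 is optimal.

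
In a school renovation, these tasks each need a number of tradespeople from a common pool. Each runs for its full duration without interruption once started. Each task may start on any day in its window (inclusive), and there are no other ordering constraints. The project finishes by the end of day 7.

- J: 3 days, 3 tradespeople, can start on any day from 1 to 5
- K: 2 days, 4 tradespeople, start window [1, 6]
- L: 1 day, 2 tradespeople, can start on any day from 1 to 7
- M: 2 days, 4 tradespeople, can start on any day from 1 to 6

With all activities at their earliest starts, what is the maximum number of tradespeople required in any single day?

13

Early-start schedule: J@1, K@1, L@1, M@1.
Load per day: day 1: 13, day 2: 11, day 3: 3, day 4: 0, day 5: 0, day 6: 0, day 7: 0.
Peak is 13.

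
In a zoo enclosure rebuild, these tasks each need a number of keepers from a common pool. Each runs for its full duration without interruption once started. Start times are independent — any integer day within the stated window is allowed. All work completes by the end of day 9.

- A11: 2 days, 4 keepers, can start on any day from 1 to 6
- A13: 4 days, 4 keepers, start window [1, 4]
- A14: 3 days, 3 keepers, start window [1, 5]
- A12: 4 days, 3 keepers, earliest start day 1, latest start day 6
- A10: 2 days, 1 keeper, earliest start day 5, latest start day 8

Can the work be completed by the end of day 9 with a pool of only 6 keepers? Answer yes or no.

The minimum achievable peak is 7; 6 < 7, so no feasible schedule stays within the cap.

no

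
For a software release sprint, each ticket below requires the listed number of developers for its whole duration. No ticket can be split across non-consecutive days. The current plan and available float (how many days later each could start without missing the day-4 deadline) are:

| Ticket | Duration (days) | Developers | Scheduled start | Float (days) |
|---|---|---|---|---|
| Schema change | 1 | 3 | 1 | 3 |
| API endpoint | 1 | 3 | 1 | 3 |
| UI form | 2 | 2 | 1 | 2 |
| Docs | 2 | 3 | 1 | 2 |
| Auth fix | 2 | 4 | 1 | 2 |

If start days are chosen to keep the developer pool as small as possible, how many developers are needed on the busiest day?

6

Early-start (Schema change@1, API endpoint@1, UI form@1, Docs@1, Auth fix@1) gives peak 15: d1:15  d2:9  d3:0  d4:0.
Shift API endpoint→2, UI form→3, Auth fix→3.
Schedule Schema change@1, API endpoint@2, UI form@3, Docs@1, Auth fix@3: d1:6  d2:6  d3:6  d4:6 — peak 6.
Total developer-days = 24 over 4 days ⇒ peak ≥ ⌈24/4⌉ = 6, so 6 is optimal.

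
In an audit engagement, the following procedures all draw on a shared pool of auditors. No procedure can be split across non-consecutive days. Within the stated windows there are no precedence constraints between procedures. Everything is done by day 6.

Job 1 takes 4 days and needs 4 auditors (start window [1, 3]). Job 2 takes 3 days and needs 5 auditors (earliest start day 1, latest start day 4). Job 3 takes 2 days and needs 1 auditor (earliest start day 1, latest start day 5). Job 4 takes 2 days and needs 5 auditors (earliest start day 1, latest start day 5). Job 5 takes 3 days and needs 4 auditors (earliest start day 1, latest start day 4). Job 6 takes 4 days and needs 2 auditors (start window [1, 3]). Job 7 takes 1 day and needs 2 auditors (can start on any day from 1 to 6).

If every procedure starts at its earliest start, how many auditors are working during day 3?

At early start, day 3 has: Job 1, Job 2, Job 5, Job 6.
Demand: 4 + 5 + 4 + 2 = 15.

15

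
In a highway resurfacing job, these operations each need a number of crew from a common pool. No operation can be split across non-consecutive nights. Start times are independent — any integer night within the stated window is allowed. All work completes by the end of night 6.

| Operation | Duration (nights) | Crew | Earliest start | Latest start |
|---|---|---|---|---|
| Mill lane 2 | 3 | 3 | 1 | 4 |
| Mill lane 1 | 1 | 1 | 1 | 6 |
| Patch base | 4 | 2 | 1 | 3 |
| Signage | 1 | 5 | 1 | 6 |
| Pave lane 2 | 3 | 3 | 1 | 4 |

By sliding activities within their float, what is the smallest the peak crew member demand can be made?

8

Early-start (Mill lane 2@1, Mill lane 1@1, Patch base@1, Signage@1, Pave lane 2@1) gives peak 14: n1:14  n2:8  n3:8  n4:2  n5:0  n6:0.
Shift Signage→5, Pave lane 2→2.
Schedule Mill lane 2@1, Mill lane 1@1, Patch base@1, Signage@5, Pave lane 2@2: n1:6  n2:8  n3:8  n4:5  n5:5  n6:0 — peak 8.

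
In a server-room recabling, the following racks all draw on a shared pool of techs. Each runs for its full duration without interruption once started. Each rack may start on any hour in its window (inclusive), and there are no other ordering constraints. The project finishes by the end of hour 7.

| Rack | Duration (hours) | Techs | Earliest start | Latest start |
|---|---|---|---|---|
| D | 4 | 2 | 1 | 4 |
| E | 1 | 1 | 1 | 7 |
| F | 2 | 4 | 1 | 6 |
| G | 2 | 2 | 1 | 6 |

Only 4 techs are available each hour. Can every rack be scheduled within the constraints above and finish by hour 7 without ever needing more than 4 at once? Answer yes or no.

yes

Schedule D@1, E@1, F@5, G@2: h1:3  h2:4  h3:4  h4:2  h5:4  h6:4  h7:0 — peak 4 ≤ 4.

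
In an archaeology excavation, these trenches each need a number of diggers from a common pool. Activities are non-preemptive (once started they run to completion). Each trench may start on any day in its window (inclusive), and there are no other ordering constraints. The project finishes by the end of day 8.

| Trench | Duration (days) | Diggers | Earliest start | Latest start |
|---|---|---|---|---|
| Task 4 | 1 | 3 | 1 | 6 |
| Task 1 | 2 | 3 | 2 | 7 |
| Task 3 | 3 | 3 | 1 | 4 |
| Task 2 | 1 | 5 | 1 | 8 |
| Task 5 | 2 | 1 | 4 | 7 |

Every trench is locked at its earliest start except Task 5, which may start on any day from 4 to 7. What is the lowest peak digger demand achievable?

11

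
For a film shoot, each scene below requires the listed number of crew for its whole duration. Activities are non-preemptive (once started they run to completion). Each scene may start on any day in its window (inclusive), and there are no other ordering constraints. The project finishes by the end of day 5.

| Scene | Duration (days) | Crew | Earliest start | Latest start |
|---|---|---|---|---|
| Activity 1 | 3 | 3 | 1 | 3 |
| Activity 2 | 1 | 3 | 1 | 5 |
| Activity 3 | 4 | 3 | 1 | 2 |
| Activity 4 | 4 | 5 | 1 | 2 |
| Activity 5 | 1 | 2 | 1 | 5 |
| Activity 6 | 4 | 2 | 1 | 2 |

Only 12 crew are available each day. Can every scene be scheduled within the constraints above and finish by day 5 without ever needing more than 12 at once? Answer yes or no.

no

The minimum achievable peak is 13; 12 < 13, so no feasible schedule stays within the cap.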